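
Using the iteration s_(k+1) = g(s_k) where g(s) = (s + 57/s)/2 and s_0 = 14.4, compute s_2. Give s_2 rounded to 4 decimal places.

7.6944

s_1 = g(14.400000) = 9.179167
s_2 = g(9.179167) = 7.694440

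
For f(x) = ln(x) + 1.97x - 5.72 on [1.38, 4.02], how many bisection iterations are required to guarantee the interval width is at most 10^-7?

25

Initial width b − a = 4.02 − 1.38 = 2.640000.
After n steps the width is (b−a)/2^n; need (b−a)/2^n ≤ 10^-7.
So n ≥ log₂(2.640000/10^-7) = log₂(26400000.0000) ≈ 24.6540.
Hence n = 25.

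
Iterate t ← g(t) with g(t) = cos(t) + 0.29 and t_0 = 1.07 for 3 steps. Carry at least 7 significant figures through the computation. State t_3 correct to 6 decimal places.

t_1 = g(1.070000) = 0.770124
t_2 = g(0.770124) = 1.007824
t_3 = g(1.007824) = 0.823702

0.823702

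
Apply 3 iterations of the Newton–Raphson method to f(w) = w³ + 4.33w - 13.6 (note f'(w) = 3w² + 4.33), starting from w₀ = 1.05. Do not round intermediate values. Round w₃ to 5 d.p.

1.79845

w_0 = 1.050000: f = -7.895875, f' = 7.637500 → w_1 = 1.050000 - (-7.895875)/(7.637500) = 2.083830
w_1 = 2.083830: f = 4.471694, f' = 17.357040 → w_2 = 2.083830 - (4.471694)/(17.357040) = 1.826200
w_2 = 1.826200: f = 0.397832, f' = 14.335017 → w_3 = 1.826200 - (0.397832)/(14.335017) = 1.798447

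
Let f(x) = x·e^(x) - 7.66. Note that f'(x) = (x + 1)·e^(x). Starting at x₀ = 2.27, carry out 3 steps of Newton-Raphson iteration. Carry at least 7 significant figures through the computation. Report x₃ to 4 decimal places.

1.5800

Newton update: x ← x − f(x)/f'(x).
x_0 = 2.270000: f = 14.312240, f' = 31.651641 → x_1 = 2.270000 - (14.312240)/(31.651641) = 1.817820
x_1 = 1.817820: f = 3.534896, f' = 17.353314 → x_2 = 1.817820 - (3.534896)/(17.353314) = 1.614118
x_2 = 1.614118: f = 0.448456, f' = 13.131914 → x_3 = 1.614118 - (0.448456)/(13.131914) = 1.579968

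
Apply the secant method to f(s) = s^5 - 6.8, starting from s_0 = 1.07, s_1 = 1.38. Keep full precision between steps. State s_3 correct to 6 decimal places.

1.459170

Secant update: s_(k+1) = s_k − f(s_k)·(s_k − s_(k-1))/(f(s_k) − f(s_(k-1))).
f(s_0) = -5.397448, f(s_1) = -1.795100
s_2 = 1.380000 - (-1.795100)·(1.380000 - 1.070000)/(-1.795100 - (-5.397448)) = 1.534477; f(s_2) = 1.707506
s_3 = 1.534477 - (1.707506)·(1.534477 - 1.380000)/(1.707506 - (-1.795100)) = 1.459170; f(s_3) = -0.185001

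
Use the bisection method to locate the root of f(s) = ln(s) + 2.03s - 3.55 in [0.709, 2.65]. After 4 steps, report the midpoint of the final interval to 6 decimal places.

1.497531

f(0.709000) = -2.454630, f(2.650000) = 2.804060 (opposite signs)
step 1: m = 1.679500, f(m) = 0.377881 > 0 → root in [0.709000, 1.679500]
step 2: m = 1.194250, f(m) = -0.948154 < 0 → root in [1.194250, 1.679500]
step 3: m = 1.436875, f(m) = -0.270673 < 0 → root in [1.436875, 1.679500]
step 4: m = 1.558188, f(m) = 0.056644 > 0 → root in [1.436875, 1.558188]
Midpoint of [1.436875, 1.558188] = 1.497531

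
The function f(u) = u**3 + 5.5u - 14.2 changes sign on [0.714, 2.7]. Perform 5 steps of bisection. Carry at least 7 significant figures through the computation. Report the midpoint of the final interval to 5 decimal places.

1.67597

f(0.714000) = -9.909006, f(2.700000) = 20.333000 (opposite signs)
step 1: m = 1.707000, f(m) = 0.162440 > 0 → root in [0.714000, 1.707000]
step 2: m = 1.210500, f(m) = -5.768492 < 0 → root in [1.210500, 1.707000]
step 3: m = 1.458750, f(m) = -3.072726 < 0 → root in [1.458750, 1.707000]
step 4: m = 1.582875, f(m) = -1.528305 < 0 → root in [1.582875, 1.707000]
step 5: m = 1.644938, f(m) = -0.701940 < 0 → root in [1.644938, 1.707000]
Midpoint of [1.644938, 1.707000] = 1.675969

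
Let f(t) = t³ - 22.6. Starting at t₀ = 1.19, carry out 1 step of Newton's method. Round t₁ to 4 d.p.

6.1131

f'(t) = 3t²
t_0 = 1.190000: f = -20.914841, f' = 4.248300 → t_1 = 1.190000 - (-20.914841)/(4.248300) = 6.113108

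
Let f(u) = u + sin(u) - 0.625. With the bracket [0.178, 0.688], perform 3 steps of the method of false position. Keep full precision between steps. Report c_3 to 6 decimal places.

f(0.178000) = -0.269938, f(0.688000) = 0.697993
step 1: c = 0.320230, f(c) = 0.010014 > 0 → new bracket [0.178000, 0.320230]
step 2: c = 0.315142, f(c) = 0.000093 > 0 → new bracket [0.178000, 0.315142]
step 3: c = 0.315095, f(c) = 0.000001 > 0 → new bracket [0.178000, 0.315095]

0.315095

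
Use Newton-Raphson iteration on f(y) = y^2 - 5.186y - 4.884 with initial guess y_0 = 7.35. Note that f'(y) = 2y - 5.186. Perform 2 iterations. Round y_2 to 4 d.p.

6.0051

y_0 = 7.350000: f = 11.021400, f' = 9.514000 → y_1 = 7.350000 - (11.021400)/(9.514000) = 6.191560
y_1 = 6.191560: f = 1.341984, f' = 7.197120 → y_2 = 6.191560 - (1.341984)/(7.197120) = 6.005099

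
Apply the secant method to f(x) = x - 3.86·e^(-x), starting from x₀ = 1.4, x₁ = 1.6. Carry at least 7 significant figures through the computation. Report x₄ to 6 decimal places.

1.182807

f(x_0) = 0.448136, f(x_1) = 0.820679
x_2 = 1.600000 - (0.820679)·(1.600000 - 1.400000)/(0.820679 - (0.448136)) = 1.159418; f(x_2) = -0.051342
x_3 = 1.159418 - (-0.051342)·(1.159418 - 1.600000)/(-0.051342 - (0.820679)) = 1.185359; f(x_3) = 0.005602
x_4 = 1.185359 - (0.005602)·(1.185359 - 1.159418)/(0.005602 - (-0.051342)) = 1.182807; f(x_4) = 0.000036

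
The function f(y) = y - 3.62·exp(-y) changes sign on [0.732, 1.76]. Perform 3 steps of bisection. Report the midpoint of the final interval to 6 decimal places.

1.181750

f(0.732000) = -1.009025, f(1.760000) = 1.137198 (opposite signs)
step 1: m = 1.246000, f(m) = 0.204696 > 0 → root in [0.732000, 1.246000]
step 2: m = 0.989000, f(m) = -0.357453 < 0 → root in [0.989000, 1.246000]
step 3: m = 1.117500, f(m) = -0.066589 < 0 → root in [1.117500, 1.246000]
Midpoint of [1.117500, 1.246000] = 1.181750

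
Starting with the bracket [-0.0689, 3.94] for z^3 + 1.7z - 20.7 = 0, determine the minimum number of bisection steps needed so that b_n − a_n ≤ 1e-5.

Initial width b − a = 3.94 − -0.0689 = 4.008900.
After n steps the width is (b−a)/2^n; need (b−a)/2^n ≤ 1e-5.
So n ≥ log₂(4.008900/1e-5) = log₂(400890.0000) ≈ 18.6128.
Hence n = 19.

19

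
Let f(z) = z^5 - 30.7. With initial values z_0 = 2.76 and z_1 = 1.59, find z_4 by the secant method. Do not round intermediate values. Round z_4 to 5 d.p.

1.95119

f(z_0) = 129.456810, f(z_1) = -20.537850
z_2 = 1.590000 - (-20.537850)·(1.590000 - 2.760000)/(-20.537850 - (129.456810)) = 1.750201; f(z_2) = -14.277489
z_3 = 1.750201 - (-14.277489)·(1.750201 - 1.590000)/(-14.277489 - (-20.537850)) = 2.115558; f(z_3) = 11.676465
z_4 = 2.115558 - (11.676465)·(2.115558 - 1.750201)/(11.676465 - (-14.277489)) = 1.951187; f(z_4) = -2.419022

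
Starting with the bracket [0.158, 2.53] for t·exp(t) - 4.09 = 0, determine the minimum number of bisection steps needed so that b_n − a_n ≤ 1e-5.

18

Initial width b − a = 2.53 − 0.158 = 2.372000.
After n steps the width is (b−a)/2^n; need (b−a)/2^n ≤ 1e-5.
So n ≥ log₂(2.372000/1e-5) = log₂(237200.0000) ≈ 17.8557.
Hence n = 18.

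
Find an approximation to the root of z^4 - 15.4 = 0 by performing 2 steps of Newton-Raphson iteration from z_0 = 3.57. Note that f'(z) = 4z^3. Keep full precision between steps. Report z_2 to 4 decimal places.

Newton update: z ← z − f(z)/f'(z).
z_0 = 3.570000: f = 147.032476, f' = 181.997172 → z_1 = 3.570000 - (147.032476)/(181.997172) = 2.762117
z_1 = 2.762117: f = 42.806045, f' = 84.291942 → z_2 = 2.762117 - (42.806045)/(84.291942) = 2.254286

2.2543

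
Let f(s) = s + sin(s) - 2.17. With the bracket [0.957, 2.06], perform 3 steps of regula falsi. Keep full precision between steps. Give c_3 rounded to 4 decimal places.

f(0.957000) = -0.395533, f(2.060000) = 0.772707
step 1: c = 1.330444, f(c) = 0.131698 > 0 → new bracket [0.957000, 1.330444]
step 2: c = 1.237161, f(c) = 0.012019 > 0 → new bracket [0.957000, 1.237161]
step 3: c = 1.228899, f(c) = 0.001019 > 0 → new bracket [0.957000, 1.228899]

1.2289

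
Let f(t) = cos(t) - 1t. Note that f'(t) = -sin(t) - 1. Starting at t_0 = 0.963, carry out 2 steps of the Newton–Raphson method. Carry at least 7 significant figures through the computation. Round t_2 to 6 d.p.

Newton update: t ← t − f(t)/f'(t).
t_0 = 0.963000: f = -0.391940, f' = -1.820908 → t_1 = 0.963000 - (-0.391940)/(-1.820908) = 0.747756
t_1 = 0.747756: f = -0.014539, f' = -1.679995 → t_2 = 0.747756 - (-0.014539)/(-1.679995) = 0.739102

0.739102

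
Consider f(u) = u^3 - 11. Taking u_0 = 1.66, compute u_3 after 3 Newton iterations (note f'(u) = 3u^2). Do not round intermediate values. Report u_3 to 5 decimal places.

Newton update: u ← u − f(u)/f'(u).
u_0 = 1.660000: f = -6.425704, f' = 8.266800 → u_1 = 1.660000 - (-6.425704)/(8.266800) = 2.437290
u_1 = 2.437290: f = 3.478441, f' = 17.821153 → u_2 = 2.437290 - (3.478441)/(17.821153) = 2.242104
u_2 = 2.242104: f = 0.271129, f' = 15.081095 → u_3 = 2.242104 - (0.271129)/(15.081095) = 2.224126

2.22413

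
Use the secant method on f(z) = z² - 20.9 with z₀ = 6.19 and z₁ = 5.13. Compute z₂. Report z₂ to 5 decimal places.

f(z_0) = 17.416100, f(z_1) = 5.416900
z_2 = 5.130000 - (5.416900)·(5.130000 - 6.190000)/(5.416900 - (17.416100)) = 4.651475; f(z_2) = 0.736222

4.65148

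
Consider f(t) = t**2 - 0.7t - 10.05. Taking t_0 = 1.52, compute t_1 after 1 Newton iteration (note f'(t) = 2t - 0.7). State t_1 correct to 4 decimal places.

5.2822

Newton update: t ← t − f(t)/f'(t).
t_0 = 1.520000: f = -8.803600, f' = 2.340000 → t_1 = 1.520000 - (-8.803600)/(2.340000) = 5.282222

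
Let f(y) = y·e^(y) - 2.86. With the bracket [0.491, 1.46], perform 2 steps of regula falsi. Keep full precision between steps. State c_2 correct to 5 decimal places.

f(0.491000) = -2.057731, f(1.460000) = 3.426701
step 1: c = 0.854564, f(c) = -0.851477 < 0 → new bracket [0.854564, 1.460000]
step 2: c = 0.975063, f(c) = -0.274785 < 0 → new bracket [0.975063, 1.460000]

0.97506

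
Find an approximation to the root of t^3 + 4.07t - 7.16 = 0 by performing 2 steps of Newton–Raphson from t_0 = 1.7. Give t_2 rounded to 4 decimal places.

1.2656

f'(t) = 3t^2 + 4.07
t_0 = 1.700000: f = 4.672000, f' = 12.740000 → t_1 = 1.700000 - (4.672000)/(12.740000) = 1.333281
t_1 = 1.333281: f = 0.636545, f' = 9.402915 → t_2 = 1.333281 - (0.636545)/(9.402915) = 1.265584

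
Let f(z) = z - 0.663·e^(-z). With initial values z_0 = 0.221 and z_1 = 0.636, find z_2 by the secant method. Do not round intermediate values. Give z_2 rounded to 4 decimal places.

f(z_0) = -0.310538, f(z_1) = 0.285004
z_2 = 0.636000 - (0.285004)·(0.636000 - 0.221000)/(0.285004 - (-0.310538)) = 0.437397; f(z_2) = 0.009287

0.4374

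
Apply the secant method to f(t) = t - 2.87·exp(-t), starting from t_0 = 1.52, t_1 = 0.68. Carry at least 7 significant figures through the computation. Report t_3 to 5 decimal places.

f(t_0) = 0.892297, f(t_1) = -0.773991
t_2 = 0.680000 - (-0.773991)·(0.680000 - 1.520000)/(-0.773991 - (0.892297)) = 1.070180; f(t_2) = 0.085923
t_3 = 1.070180 - (0.085923)·(1.070180 - 0.680000)/(0.085923 - (-0.773991)) = 1.031193; f(t_3) = 0.007805

1.03119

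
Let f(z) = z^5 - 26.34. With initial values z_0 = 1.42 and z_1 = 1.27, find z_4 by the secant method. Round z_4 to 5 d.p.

1.68045

f(z_0) = -20.566466, f(z_1) = -23.036163
z_2 = 1.270000 - (-23.036163)·(1.270000 - 1.420000)/(-23.036163 - (-20.566466)) = 2.669129; f(z_2) = 109.131441
z_3 = 2.669129 - (109.131441)·(2.669129 - 1.270000)/(109.131441 - (-23.036163)) = 1.513861; f(z_3) = -18.388841
z_4 = 1.513861 - (-18.388841)·(1.513861 - 2.669129)/(-18.388841 - (109.131441)) = 1.680455; f(z_4) = -12.939099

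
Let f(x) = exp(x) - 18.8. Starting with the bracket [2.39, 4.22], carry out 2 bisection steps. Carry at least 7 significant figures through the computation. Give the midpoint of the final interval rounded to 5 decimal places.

f(2.390000) = -7.886506, f(4.220000) = 49.233484 (opposite signs)
step 1: m = 3.305000, f(m) = 8.448542 > 0 → root in [2.390000, 3.305000]
step 2: m = 2.847500, f(m) = -1.555384 < 0 → root in [2.847500, 3.305000]
Midpoint of [2.847500, 3.305000] = 3.076250

3.07625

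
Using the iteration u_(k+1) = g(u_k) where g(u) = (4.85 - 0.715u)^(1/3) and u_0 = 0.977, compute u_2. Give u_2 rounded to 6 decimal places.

1.546800

u_1 = g(0.977000) = 1.607187
u_2 = g(1.607187) = 1.546800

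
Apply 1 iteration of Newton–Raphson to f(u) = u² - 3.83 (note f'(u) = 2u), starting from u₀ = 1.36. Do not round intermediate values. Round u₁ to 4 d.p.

2.0881

Newton update: u ← u − f(u)/f'(u).
u_0 = 1.360000: f = -1.980400, f' = 2.720000 → u_1 = 1.360000 - (-1.980400)/(2.720000) = 2.088088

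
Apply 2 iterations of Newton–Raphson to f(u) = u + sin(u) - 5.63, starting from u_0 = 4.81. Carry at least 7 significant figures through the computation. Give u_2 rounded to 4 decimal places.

5.9529

f'(u) = 1 + cos(u)
u_0 = 4.810000: f = -1.815240, f' = 1.097456 → u_1 = 4.810000 - (-1.815240)/(1.097456) = 6.464043
u_1 = 6.464043: f = 1.013917, f' = 1.983690 → u_2 = 6.464043 - (1.013917)/(1.983690) = 5.952917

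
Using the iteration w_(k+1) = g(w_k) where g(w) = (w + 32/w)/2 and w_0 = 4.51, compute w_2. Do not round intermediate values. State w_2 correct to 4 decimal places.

w_1 = g(4.510000) = 5.802672
w_2 = g(5.802672) = 5.658686

5.6587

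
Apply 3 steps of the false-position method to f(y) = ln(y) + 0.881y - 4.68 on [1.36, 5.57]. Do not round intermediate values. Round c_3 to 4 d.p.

False-position update: c = (a·f(b) − b·f(a))/(f(b) − f(a)); replace the endpoint whose sign matches f(c).
f(1.360000) = -3.174355, f(5.570000) = 1.944565
step 1: c = 3.970714, f(c) = 0.197145 > 0 → new bracket [1.360000, 3.970714]
step 2: c = 3.818055, f(c) = 0.023448 > 0 → new bracket [1.360000, 3.818055]
step 3: c = 3.800032, f(c) = 0.002837 > 0 → new bracket [1.360000, 3.800032]

3.8000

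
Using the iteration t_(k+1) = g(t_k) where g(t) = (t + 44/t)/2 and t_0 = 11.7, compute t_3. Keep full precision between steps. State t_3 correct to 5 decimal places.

6.63370

t_1 = g(11.700000) = 7.730342
t_2 = g(7.730342) = 6.711099
t_3 = g(6.711099) = 6.633701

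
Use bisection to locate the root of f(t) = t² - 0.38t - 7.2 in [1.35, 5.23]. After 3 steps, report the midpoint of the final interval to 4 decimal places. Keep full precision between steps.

f(1.350000) = -5.890500, f(5.230000) = 18.165500 (opposite signs)
step 1: m = 3.290000, f(m) = 2.373900 > 0 → root in [1.350000, 3.290000]
step 2: m = 2.320000, f(m) = -2.699200 < 0 → root in [2.320000, 3.290000]
step 3: m = 2.805000, f(m) = -0.397875 < 0 → root in [2.805000, 3.290000]
Midpoint of [2.805000, 3.290000] = 3.047500

3.0475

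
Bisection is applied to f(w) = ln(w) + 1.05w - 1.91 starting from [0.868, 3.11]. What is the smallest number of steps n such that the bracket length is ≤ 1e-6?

Initial width b − a = 3.11 − 0.868 = 2.242000.
After n steps the width is (b−a)/2^n; need (b−a)/2^n ≤ 1e-6.
So n ≥ log₂(2.242000/1e-6) = log₂(2242000.0000) ≈ 21.0964.
Hence n = 22.

22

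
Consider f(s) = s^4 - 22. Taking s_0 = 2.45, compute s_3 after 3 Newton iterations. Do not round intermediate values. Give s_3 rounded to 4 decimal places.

2.1657

f'(s) = 4s^3
s_0 = 2.450000: f = 14.030006, f' = 58.824500 → s_1 = 2.450000 - (14.030006)/(58.824500) = 2.211494
s_1 = 2.211494: f = 1.918995, f' = 43.263055 → s_2 = 2.211494 - (1.918995)/(43.263055) = 2.167137
s_2 = 2.167137: f = 0.056966, f' = 40.711709 → s_3 = 2.167137 - (0.056966)/(40.711709) = 2.165738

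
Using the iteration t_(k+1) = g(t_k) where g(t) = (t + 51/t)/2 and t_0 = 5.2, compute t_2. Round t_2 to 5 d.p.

7.15018

t_1 = g(5.200000) = 7.503846
t_2 = g(7.503846) = 7.150180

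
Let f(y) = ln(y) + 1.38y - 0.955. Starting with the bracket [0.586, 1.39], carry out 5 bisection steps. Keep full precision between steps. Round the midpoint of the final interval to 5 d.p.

f(0.586000) = -0.680755, f(1.390000) = 1.292504 (opposite signs)
step 1: m = 0.988000, f(m) = 0.396367 > 0 → root in [0.586000, 0.988000]
step 2: m = 0.787000, f(m) = -0.108467 < 0 → root in [0.787000, 0.988000]
step 3: m = 0.887500, f(m) = 0.150403 > 0 → root in [0.787000, 0.887500]
step 4: m = 0.837250, f(m) = 0.022772 > 0 → root in [0.787000, 0.837250]
step 5: m = 0.812125, f(m) = -0.042369 < 0 → root in [0.812125, 0.837250]
Midpoint of [0.812125, 0.837250] = 0.824688

0.82469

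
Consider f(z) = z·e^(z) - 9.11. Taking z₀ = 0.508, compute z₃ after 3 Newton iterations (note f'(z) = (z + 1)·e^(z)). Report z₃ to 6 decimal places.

z_0 = 0.508000: f = -8.265722, f' = 2.506242 → z_1 = 0.508000 - (-8.265722)/(2.506242) = 3.806055
z_1 = 3.806055: f = 162.058426, f' = 216.141090 → z_2 = 3.806055 - (162.058426)/(216.141090) = 3.056274
z_2 = 3.056274: f = 55.830448, f' = 86.188689 → z_3 = 3.056274 - (55.830448)/(86.188689) = 2.408504

2.408504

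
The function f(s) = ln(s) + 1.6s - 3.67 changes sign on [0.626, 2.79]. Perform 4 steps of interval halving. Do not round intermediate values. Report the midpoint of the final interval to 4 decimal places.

f(0.626000) = -3.136805, f(2.790000) = 1.820042 (opposite signs)
step 1: m = 1.708000, f(m) = -0.401877 < 0 → root in [1.708000, 2.790000]
step 2: m = 2.249000, f(m) = 0.738886 > 0 → root in [1.708000, 2.249000]
step 3: m = 1.978500, f(m) = 0.177939 > 0 → root in [1.708000, 1.978500]
step 4: m = 1.843250, f(m) = -0.109270 < 0 → root in [1.843250, 1.978500]
Midpoint of [1.843250, 1.978500] = 1.910875

1.9109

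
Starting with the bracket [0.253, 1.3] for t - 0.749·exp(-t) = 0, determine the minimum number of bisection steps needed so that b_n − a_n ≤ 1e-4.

Initial width b − a = 1.3 − 0.253 = 1.047000.
After n steps the width is (b−a)/2^n; need (b−a)/2^n ≤ 1e-4.
So n ≥ log₂(1.047000/1e-4) = log₂(10470.0000) ≈ 13.3540.
Hence n = 14.

14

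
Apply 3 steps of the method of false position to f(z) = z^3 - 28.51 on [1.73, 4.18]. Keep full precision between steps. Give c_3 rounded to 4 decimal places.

3.0091

f(1.730000) = -23.332283, f(4.180000) = 44.524632
step 1: c = 2.572421, f(c) = -11.487389 < 0 → new bracket [2.572421, 4.180000]
step 2: c = 2.902116, f(c) = -4.067572 < 0 → new bracket [2.902116, 4.180000]
step 3: c = 3.009086, f(c) = -1.263945 < 0 → new bracket [3.009086, 4.180000]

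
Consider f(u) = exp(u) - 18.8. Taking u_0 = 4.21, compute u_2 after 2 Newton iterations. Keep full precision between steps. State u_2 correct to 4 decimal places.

3.0630

Newton update: u ← u − f(u)/f'(u).
f'(u) = exp(u)
u_0 = 4.210000: f = 48.556540, f' = 67.356540 → u_1 = 4.210000 - (48.556540)/(67.356540) = 3.489112
u_1 = 3.489112: f = 13.956838, f' = 32.756838 → u_2 = 3.489112 - (13.956838)/(32.756838) = 3.063038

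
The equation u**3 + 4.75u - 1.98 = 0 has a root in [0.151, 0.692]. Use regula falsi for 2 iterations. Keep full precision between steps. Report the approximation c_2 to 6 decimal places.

0.401773

False-position update: c = (a·f(b) − b·f(a))/(f(b) − f(a)); replace the endpoint whose sign matches f(c).
f(0.151000) = -1.259307, f(0.692000) = 1.638374
step 1: c = 0.386114, f(c) = -0.088396 < 0 → new bracket [0.386114, 0.692000]
step 2: c = 0.401773, f(c) = -0.006725 < 0 → new bracket [0.401773, 0.692000]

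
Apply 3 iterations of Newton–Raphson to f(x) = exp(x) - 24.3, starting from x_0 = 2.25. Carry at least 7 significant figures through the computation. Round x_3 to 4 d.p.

3.2024

f'(x) = exp(x)
x_0 = 2.250000: f = -14.812264, f' = 9.487736 → x_1 = 2.250000 - (-14.812264)/(9.487736) = 3.811201
x_1 = 3.811201: f = 20.904704, f' = 45.204704 → x_2 = 3.811201 - (20.904704)/(45.204704) = 3.348756
x_2 = 3.348756: f = 4.167293, f' = 28.467293 → x_3 = 3.348756 - (4.167293)/(28.467293) = 3.202367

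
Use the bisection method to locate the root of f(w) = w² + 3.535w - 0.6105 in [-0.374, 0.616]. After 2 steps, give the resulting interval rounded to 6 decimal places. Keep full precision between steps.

f(-0.374000) = -1.792714, f(0.616000) = 1.946516 (opposite signs)
step 1: m = 0.121000, f(m) = -0.168124 < 0 → root in [0.121000, 0.616000]
step 2: m = 0.368500, f(m) = 0.827940 > 0 → root in [0.121000, 0.368500]

[0.121000, 0.368500]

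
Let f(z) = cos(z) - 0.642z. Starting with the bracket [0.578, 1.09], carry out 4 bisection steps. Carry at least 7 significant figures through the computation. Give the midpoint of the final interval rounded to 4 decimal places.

f(0.578000) = 0.466481, f(1.090000) = -0.237295 (opposite signs)
step 1: m = 0.834000, f(m) = 0.136491 > 0 → root in [0.834000, 1.090000]
step 2: m = 0.962000, f(m) = -0.045724 < 0 → root in [0.834000, 0.962000]
step 3: m = 0.898000, f(m) = 0.046659 > 0 → root in [0.898000, 0.962000]
step 4: m = 0.930000, f(m) = 0.000774 > 0 → root in [0.930000, 0.962000]
Midpoint of [0.930000, 0.962000] = 0.946000

0.9460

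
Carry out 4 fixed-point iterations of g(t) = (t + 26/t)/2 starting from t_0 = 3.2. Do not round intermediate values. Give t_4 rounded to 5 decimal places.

t_1 = g(3.200000) = 5.662500
t_2 = g(5.662500) = 5.127056
t_3 = g(5.127056) = 5.099096
t_4 = g(5.099096) = 5.099020

5.09902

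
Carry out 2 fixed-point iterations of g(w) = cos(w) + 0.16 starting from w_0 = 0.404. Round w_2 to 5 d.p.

w_1 = g(0.404000) = 1.079496
w_2 = g(1.079496) = 0.631773

0.63177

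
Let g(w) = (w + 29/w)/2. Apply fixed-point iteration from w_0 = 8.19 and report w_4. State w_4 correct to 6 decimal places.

w_1 = g(8.190000) = 5.865452
w_2 = g(5.865452) = 5.404829
w_3 = g(5.404829) = 5.385201
w_4 = g(5.385201) = 5.385165

5.385165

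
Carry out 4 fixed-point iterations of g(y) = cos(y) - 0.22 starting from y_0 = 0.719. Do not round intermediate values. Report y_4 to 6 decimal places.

y_1 = g(0.719000) = 0.532465
y_2 = g(0.532465) = 0.641558
y_3 = g(0.641558) = 0.581164
y_4 = g(0.581164) = 0.615824

0.615824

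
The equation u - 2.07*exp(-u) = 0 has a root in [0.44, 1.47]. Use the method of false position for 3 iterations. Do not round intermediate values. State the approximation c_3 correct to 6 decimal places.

f(0.440000) = -0.893155, f(1.470000) = 0.994054
step 1: c = 0.927466, f(c) = 0.108667 > 0 → new bracket [0.440000, 0.927466]
step 2: c = 0.874591, f(c) = 0.011333 > 0 → new bracket [0.440000, 0.874591]
step 3: c = 0.869145, f(c) = 0.001174 > 0 → new bracket [0.440000, 0.869145]

0.869145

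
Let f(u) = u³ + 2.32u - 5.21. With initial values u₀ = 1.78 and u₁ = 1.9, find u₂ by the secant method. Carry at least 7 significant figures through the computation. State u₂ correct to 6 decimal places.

f(u_0) = 4.559352, f(u_1) = 6.057000
u_2 = 1.900000 - (6.057000)·(1.900000 - 1.780000)/(6.057000 - (4.559352)) = 1.414679; f(u_2) = 0.903276

1.414679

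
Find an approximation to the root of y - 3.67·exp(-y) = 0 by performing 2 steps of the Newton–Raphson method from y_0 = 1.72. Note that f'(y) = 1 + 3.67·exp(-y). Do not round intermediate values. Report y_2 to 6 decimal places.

1.153983

y_0 = 1.720000: f = 1.062827, f' = 1.657173 → y_1 = 1.720000 - (1.062827)/(1.657173) = 1.078650
y_1 = 1.078650: f = -0.169349, f' = 2.247999 → y_2 = 1.078650 - (-0.169349)/(2.247999) = 1.153983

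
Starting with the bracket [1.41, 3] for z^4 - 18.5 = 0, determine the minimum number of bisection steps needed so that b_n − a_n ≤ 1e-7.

24

Initial width b − a = 3 − 1.41 = 1.590000.
After n steps the width is (b−a)/2^n; need (b−a)/2^n ≤ 1e-7.
So n ≥ log₂(1.590000/1e-7) = log₂(15900000.0000) ≈ 23.9225.
Hence n = 24.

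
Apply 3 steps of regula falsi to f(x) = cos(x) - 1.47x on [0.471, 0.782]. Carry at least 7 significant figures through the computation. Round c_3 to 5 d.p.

0.57198

f(0.471000) = 0.198745, f(0.782000) = -0.440034
step 1: c = 0.567762, f(c) = 0.008496 > 0 → new bracket [0.567762, 0.782000]
step 2: c = 0.571820, f(c) = 0.000342 > 0 → new bracket [0.571820, 0.782000]
step 3: c = 0.571983, f(c) = 0.000014 > 0 → new bracket [0.571983, 0.782000]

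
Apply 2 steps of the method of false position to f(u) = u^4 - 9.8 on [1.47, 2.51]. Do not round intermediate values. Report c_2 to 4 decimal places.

1.7002

f(1.470000) = -5.130511, f(2.510000) = 29.891260
step 1: c = 1.622355, f(c) = -2.872393 < 0 → new bracket [1.622355, 2.510000]
step 2: c = 1.700175, f(c) = -1.444467 < 0 → new bracket [1.700175, 2.510000]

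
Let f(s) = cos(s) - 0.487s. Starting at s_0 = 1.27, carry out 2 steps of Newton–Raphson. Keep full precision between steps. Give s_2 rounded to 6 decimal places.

1.039816

f'(s) = -sin(s) - 0.487
s_0 = 1.270000: f = -0.322209, f' = -1.442101 → s_1 = 1.270000 - (-0.322209)/(-1.442101) = 1.046570
s_1 = 1.046570: f = -0.009136, f' = -1.352711 → s_2 = 1.046570 - (-0.009136)/(-1.352711) = 1.039816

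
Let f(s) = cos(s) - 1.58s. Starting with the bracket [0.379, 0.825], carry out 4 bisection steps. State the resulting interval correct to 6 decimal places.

f(0.379000) = 0.330215, f(0.825000) = -0.624943 (opposite signs)
step 1: m = 0.602000, f(m) = -0.126955 < 0 → root in [0.379000, 0.602000]
step 2: m = 0.490500, f(m) = 0.107107 > 0 → root in [0.490500, 0.602000]
step 3: m = 0.546250, f(m) = -0.008596 < 0 → root in [0.490500, 0.546250]
step 4: m = 0.518375, f(m) = 0.049593 > 0 → root in [0.518375, 0.546250]

[0.518375, 0.546250]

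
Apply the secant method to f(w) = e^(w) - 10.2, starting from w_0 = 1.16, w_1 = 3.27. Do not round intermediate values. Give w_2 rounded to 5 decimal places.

f(w_0) = -7.010067, f(w_1) = 16.111339
w_2 = 3.270000 - (16.111339)·(3.270000 - 1.160000)/(16.111339 - (-7.010067)) = 1.799721; f(w_2) = -4.152042

1.79972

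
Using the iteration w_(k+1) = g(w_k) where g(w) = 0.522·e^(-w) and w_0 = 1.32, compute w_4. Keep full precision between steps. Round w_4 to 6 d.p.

w_1 = g(1.320000) = 0.139445
w_2 = g(0.139445) = 0.454057
w_3 = g(0.454057) = 0.331494
w_4 = g(0.331494) = 0.374718

0.374718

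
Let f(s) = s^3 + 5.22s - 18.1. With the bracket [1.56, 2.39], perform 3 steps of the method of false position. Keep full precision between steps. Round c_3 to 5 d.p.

1.97905

f(1.560000) = -6.160384, f(2.390000) = 8.027719
step 1: c = 1.920381, f(c) = -0.993513 < 0 → new bracket [1.920381, 2.390000]
step 2: c = 1.972100, f(c) = -0.135787 < 0 → new bracket [1.972100, 2.390000]
step 3: c = 1.979051, f(c) = -0.018114 < 0 → new bracket [1.979051, 2.390000]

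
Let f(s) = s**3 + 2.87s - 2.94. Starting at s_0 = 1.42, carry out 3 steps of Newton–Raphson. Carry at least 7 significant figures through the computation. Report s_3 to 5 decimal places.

0.82723

f'(s) = 3s**2 + 2.87
s_0 = 1.420000: f = 3.998688, f' = 8.919200 → s_1 = 1.420000 - (3.998688)/(8.919200) = 0.971676
s_1 = 0.971676: f = 0.766124, f' = 5.702465 → s_2 = 0.971676 - (0.766124)/(5.702465) = 0.837327
s_2 = 0.837327: f = 0.050191, f' = 4.973348 → s_3 = 0.837327 - (0.050191)/(4.973348) = 0.827235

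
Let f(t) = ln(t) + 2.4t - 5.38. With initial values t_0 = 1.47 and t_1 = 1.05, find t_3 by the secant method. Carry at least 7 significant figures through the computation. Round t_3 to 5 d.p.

f(t_0) = -1.466738, f(t_1) = -2.811210
t_2 = 1.050000 - (-2.811210)·(1.050000 - 1.470000)/(-2.811210 - (-1.466738)) = 1.928195; f(t_2) = -0.095749
t_3 = 1.928195 - (-0.095749)·(1.928195 - 1.050000)/(-0.095749 - (-2.811210)) = 1.959160; f(t_3) = -0.005499

1.95916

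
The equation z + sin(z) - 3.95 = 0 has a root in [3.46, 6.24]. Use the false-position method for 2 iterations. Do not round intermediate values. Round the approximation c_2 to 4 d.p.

4.6381

False-position update: c = (a·f(b) − b·f(a))/(f(b) − f(a)); replace the endpoint whose sign matches f(c).
f(3.460000) = -0.803054, f(6.240000) = 2.246828
step 1: c = 4.191993, f(c) = -0.625630 < 0 → new bracket [4.191993, 6.240000]
step 2: c = 4.638054, f(c) = -0.309184 < 0 → new bracket [4.638054, 6.240000]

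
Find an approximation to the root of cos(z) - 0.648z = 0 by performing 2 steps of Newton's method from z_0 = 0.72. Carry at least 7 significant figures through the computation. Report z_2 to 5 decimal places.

Newton update: z ← z − f(z)/f'(z).
f'(z) = -sin(z) - 0.648
z_0 = 0.720000: f = 0.285246, f' = -1.307385 → z_1 = 0.720000 - (0.285246)/(-1.307385) = 0.938180
z_1 = 0.938180: f = -0.016684, f' = -1.454484 → z_2 = 0.938180 - (-0.016684)/(-1.454484) = 0.926709

0.92671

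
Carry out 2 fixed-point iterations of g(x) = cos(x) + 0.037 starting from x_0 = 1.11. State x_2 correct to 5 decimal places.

x_1 = g(1.110000) = 0.481662
x_2 = g(0.481662) = 0.923226

0.92323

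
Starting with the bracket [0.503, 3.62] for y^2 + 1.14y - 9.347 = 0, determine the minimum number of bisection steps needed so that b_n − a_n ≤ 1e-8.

Initial width b − a = 3.62 − 0.503 = 3.117000.
After n steps the width is (b−a)/2^n; need (b−a)/2^n ≤ 1e-8.
So n ≥ log₂(3.117000/1e-8) = log₂(311700000.0000) ≈ 28.2156.
Hence n = 29.

29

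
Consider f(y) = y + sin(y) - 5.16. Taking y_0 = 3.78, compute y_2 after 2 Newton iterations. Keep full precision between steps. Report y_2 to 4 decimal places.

f'(y) = 1 + cos(y)
y_0 = 3.780000: f = -1.975917, f' = 0.196954 → y_1 = 3.780000 - (-1.975917)/(0.196954) = 13.812372
y_1 = 13.812372: f = 9.600089, f' = 1.319114 → y_2 = 13.812372 - (9.600089)/(1.319114) = 6.534693

6.5347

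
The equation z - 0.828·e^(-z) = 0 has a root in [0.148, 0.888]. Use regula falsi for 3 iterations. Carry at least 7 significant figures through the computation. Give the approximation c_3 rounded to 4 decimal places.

0.5016

f(0.148000) = -0.566093, f(0.888000) = 0.547296
step 1: c = 0.524246, f(c) = 0.034069 > 0 → new bracket [0.148000, 0.524246]
step 2: c = 0.502888, f(c) = 0.002129 > 0 → new bracket [0.148000, 0.502888]
step 3: c = 0.501558, f(c) = 0.000133 > 0 → new bracket [0.148000, 0.501558]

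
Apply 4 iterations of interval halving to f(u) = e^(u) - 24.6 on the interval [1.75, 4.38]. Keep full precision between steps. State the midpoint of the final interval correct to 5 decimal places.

f(1.750000) = -18.845397, f(4.380000) = 55.238033 (opposite signs)
step 1: m = 3.065000, f(m) = -3.165538 < 0 → root in [3.065000, 4.380000]
step 2: m = 3.722500, f(m) = 16.767684 > 0 → root in [3.065000, 3.722500]
step 3: m = 3.393750, f(m) = 5.177408 > 0 → root in [3.065000, 3.393750]
step 4: m = 3.229375, f(m) = 0.663862 > 0 → root in [3.065000, 3.229375]
Midpoint of [3.065000, 3.229375] = 3.147188

3.14719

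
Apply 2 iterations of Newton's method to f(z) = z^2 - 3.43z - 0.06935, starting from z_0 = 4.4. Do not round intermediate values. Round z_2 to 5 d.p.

f'(z) = 2z - 3.43
z_0 = 4.400000: f = 4.198650, f' = 5.370000 → z_1 = 4.400000 - (4.198650)/(5.370000) = 3.618128
z_1 = 3.618128: f = 0.611323, f' = 3.806257 → z_2 = 3.618128 - (0.611323)/(3.806257) = 3.457518

3.45752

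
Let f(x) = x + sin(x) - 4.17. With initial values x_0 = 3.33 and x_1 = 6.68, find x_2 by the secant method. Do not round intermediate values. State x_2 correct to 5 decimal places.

4.20707

f(x_0) = -1.027295, f(x_1) = 2.896483
x_2 = 6.680000 - (2.896483)·(6.680000 - 3.330000)/(2.896483 - (-1.027295)) = 4.207073; f(x_2) = -0.837949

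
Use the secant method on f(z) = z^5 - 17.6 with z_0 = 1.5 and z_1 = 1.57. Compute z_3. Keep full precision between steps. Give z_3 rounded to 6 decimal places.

1.753716

Secant update: z_(k+1) = z_k − f(z_k)·(z_k − z_(k-1))/(f(z_k) − f(z_(k-1))).
f(z_0) = -10.006250, f(z_1) = -8.061101
z_2 = 1.570000 - (-8.061101)·(1.570000 - 1.500000)/(-8.061101 - (-10.006250)) = 1.860094; f(z_2) = 4.667682
z_3 = 1.860094 - (4.667682)·(1.860094 - 1.570000)/(4.667682 - (-8.061101)) = 1.753716; f(z_3) = -1.011913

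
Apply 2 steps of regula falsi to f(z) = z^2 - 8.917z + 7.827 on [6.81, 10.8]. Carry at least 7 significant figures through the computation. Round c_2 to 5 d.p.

f(6.810000) = -6.521670, f(10.800000) = 28.163400
step 1: c = 7.560221, f(c) = -2.430550 < 0 → new bracket [7.560221, 10.800000]
step 2: c = 7.817607, f(c) = -0.767625 < 0 → new bracket [7.817607, 10.800000]

7.81761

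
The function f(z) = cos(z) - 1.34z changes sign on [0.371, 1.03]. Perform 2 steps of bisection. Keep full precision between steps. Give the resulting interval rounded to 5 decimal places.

f(0.371000) = 0.434825, f(1.030000) = -0.865381 (opposite signs)
step 1: m = 0.700500, f(m) = -0.174150 < 0 → root in [0.371000, 0.700500]
step 2: m = 0.535750, f(m) = 0.141981 > 0 → root in [0.535750, 0.700500]

[0.53575, 0.70050]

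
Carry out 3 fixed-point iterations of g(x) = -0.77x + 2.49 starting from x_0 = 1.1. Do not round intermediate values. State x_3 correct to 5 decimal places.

1.54683

x_1 = g(1.100000) = 1.643000
x_2 = g(1.643000) = 1.224890
x_3 = g(1.224890) = 1.546835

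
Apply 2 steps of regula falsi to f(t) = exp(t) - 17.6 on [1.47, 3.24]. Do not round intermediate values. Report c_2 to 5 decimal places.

2.81501

False-position update: c = (a·f(b) − b·f(a))/(f(b) − f(a)); replace the endpoint whose sign matches f(c).
f(1.470000) = -13.250765, f(3.240000) = 7.933722
step 1: c = 2.577124, f(c) = -4.440762 < 0 → new bracket [2.577124, 3.240000]
step 2: c = 2.815007, f(c) = -0.906714 < 0 → new bracket [2.815007, 3.240000]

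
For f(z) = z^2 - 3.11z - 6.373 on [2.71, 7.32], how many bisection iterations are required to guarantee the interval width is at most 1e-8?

29

Initial width b − a = 7.32 − 2.71 = 4.610000.
After n steps the width is (b−a)/2^n; need (b−a)/2^n ≤ 1e-8.
So n ≥ log₂(4.610000/1e-8) = log₂(461000000.0000) ≈ 28.7802.
Hence n = 29.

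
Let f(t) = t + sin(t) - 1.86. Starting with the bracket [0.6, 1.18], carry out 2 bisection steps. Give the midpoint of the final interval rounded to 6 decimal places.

f(0.600000) = -0.695358, f(1.180000) = 0.244606 (opposite signs)
step 1: m = 0.890000, f(m) = -0.192928 < 0 → root in [0.890000, 1.180000]
step 2: m = 1.035000, f(m) = 0.034862 > 0 → root in [0.890000, 1.035000]
Midpoint of [0.890000, 1.035000] = 0.962500

0.962500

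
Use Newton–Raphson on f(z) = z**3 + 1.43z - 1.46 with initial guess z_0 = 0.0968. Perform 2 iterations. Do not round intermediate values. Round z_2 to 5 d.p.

0.78179

f'(z) = 3z**2 + 1.43
z_0 = 0.096800: f = -1.320669, f' = 1.458111 → z_1 = 0.096800 - (-1.320669)/(1.458111) = 1.002540
z_1 = 1.002540: f = 0.981271, f' = 4.445258 → z_2 = 1.002540 - (0.981271)/(4.445258) = 0.781794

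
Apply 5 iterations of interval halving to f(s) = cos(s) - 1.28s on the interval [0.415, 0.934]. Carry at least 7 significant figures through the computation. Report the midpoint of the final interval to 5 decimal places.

f(0.415000) = 0.383916, f(0.934000) = -0.600897 (opposite signs)
step 1: m = 0.674500, f(m) = -0.082341 < 0 → root in [0.415000, 0.674500]
step 2: m = 0.544750, f(m) = 0.157977 > 0 → root in [0.544750, 0.674500]
step 3: m = 0.609625, f(m) = 0.039543 > 0 → root in [0.609625, 0.674500]
step 4: m = 0.642062, f(m) = -0.020978 < 0 → root in [0.609625, 0.642062]
step 5: m = 0.625844, f(m) = 0.009389 > 0 → root in [0.625844, 0.642062]
Midpoint of [0.625844, 0.642062] = 0.633953

0.63395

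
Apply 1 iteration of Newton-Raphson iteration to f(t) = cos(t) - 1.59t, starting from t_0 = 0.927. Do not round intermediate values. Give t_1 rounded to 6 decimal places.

f'(t) = -sin(t) - 1.59
t_0 = 0.927000: f = -0.873694, f' = -2.389823 → t_1 = 0.927000 - (-0.873694)/(-2.389823) = 0.561411

0.561411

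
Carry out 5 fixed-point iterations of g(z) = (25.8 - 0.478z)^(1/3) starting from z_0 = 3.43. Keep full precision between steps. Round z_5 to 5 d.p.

z_1 = g(3.430000) = 2.890913
z_2 = g(2.890913) = 2.901155
z_3 = g(2.901155) = 2.900961
z_4 = g(2.900961) = 2.900964
z_5 = g(2.900964) = 2.900964

2.90096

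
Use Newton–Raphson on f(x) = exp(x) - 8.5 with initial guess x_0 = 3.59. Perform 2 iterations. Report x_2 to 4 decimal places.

2.3289

f'(x) = exp(x)
x_0 = 3.590000: f = 27.734076, f' = 36.234076 → x_1 = 3.590000 - (27.734076)/(36.234076) = 2.824586
x_1 = 2.824586: f = 8.353963, f' = 16.853963 → x_2 = 2.824586 - (8.353963)/(16.853963) = 2.328918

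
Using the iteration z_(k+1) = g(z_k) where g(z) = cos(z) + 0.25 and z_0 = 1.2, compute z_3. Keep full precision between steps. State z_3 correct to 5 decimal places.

z_1 = g(1.200000) = 0.612358
z_2 = g(0.612358) = 1.068295
z_3 = g(1.068295) = 0.731619

0.73162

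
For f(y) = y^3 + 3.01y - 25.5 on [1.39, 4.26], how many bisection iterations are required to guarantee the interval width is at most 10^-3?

Initial width b − a = 4.26 − 1.39 = 2.870000.
After n steps the width is (b−a)/2^n; need (b−a)/2^n ≤ 10^-3.
So n ≥ log₂(2.870000/10^-3) = log₂(2870.0000) ≈ 11.4868.
Hence n = 12.

12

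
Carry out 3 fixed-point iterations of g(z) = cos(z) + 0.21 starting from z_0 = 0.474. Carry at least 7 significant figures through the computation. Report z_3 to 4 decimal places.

0.9976

z_1 = g(0.474000) = 1.099750
z_2 = g(1.099750) = 0.663819
z_3 = g(0.663819) = 0.997645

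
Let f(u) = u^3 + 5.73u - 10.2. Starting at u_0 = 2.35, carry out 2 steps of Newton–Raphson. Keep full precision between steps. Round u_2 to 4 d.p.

1.3752

f'(u) = 3u^2 + 5.73
u_0 = 2.350000: f = 16.243375, f' = 22.297500 → u_1 = 2.350000 - (16.243375)/(22.297500) = 1.621516
u_1 = 1.621516: f = 3.354760, f' = 13.617941 → u_2 = 1.621516 - (3.354760)/(13.617941) = 1.375167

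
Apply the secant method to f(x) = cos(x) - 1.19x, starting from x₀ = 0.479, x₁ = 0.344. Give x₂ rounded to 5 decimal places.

0.67869

f(x_0) = 0.317446, f(x_1) = 0.532053
x_2 = 0.344000 - (0.532053)·(0.344000 - 0.479000)/(0.532053 - (0.317446)) = 0.678692; f(x_2) = -0.029249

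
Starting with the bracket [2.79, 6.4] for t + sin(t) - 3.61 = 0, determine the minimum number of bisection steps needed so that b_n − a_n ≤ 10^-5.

Initial width b − a = 6.4 − 2.79 = 3.610000.
After n steps the width is (b−a)/2^n; need (b−a)/2^n ≤ 10^-5.
So n ≥ log₂(3.610000/10^-5) = log₂(361000.0000) ≈ 18.4616.
Hence n = 19.

19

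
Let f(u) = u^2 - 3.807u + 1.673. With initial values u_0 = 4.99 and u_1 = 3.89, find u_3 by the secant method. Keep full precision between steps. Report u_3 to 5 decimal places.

3.33243

Secant update: u_(k+1) = u_k − f(u_k)·(u_k − u_(k-1))/(f(u_k) − f(u_(k-1))).
f(u_0) = 7.576170, f(u_1) = 1.995870
u_2 = 3.890000 - (1.995870)·(3.890000 - 4.990000)/(1.995870 - (7.576170)) = 3.496570; f(u_2) = 0.587560
u_3 = 3.496570 - (0.587560)·(3.496570 - 3.890000)/(0.587560 - (1.995870)) = 3.332427; f(u_3) = 0.091521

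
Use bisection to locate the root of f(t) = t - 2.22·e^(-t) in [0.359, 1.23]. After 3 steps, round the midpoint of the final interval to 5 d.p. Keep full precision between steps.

0.84894

f(0.359000) = -1.191391, f(1.230000) = 0.581110 (opposite signs)
step 1: m = 0.794500, f(m) = -0.208512 < 0 → root in [0.794500, 1.230000]
step 2: m = 1.012250, f(m) = 0.205501 > 0 → root in [0.794500, 1.012250]
step 3: m = 0.903375, f(m) = 0.003831 > 0 → root in [0.794500, 0.903375]
Midpoint of [0.794500, 0.903375] = 0.848937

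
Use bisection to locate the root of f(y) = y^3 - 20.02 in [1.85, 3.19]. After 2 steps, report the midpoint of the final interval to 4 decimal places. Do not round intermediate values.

2.6875

f(1.850000) = -13.688375, f(3.190000) = 12.441759 (opposite signs)
step 1: m = 2.520000, f(m) = -4.016992 < 0 → root in [2.520000, 3.190000]
step 2: m = 2.855000, f(m) = 3.251176 > 0 → root in [2.520000, 2.855000]
Midpoint of [2.520000, 2.855000] = 2.687500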